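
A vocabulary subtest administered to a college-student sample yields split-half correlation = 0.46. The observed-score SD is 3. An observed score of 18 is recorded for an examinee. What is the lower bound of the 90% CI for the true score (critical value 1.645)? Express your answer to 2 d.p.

15.00

r_full = 2·0.46 / (1 + 0.46) ≈ 0.63014
SEM = 3.00000 · √(1 − 0.63014) = 3.00000 · √0.36986 ≈ 3.00000 · 0.60816 ≈ 1.82449
Half-width = 1.645·1.82449 ≈ 3.00129
Lower bound: 18 − 3.00129 = 14.99871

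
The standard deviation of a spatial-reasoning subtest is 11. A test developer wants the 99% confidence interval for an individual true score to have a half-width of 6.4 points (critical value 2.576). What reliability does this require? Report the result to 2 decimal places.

SEM needed = half-width / z = 6.4/2.576 ≈ 2.4845
Required reliability = 1 − (SEM/SD)² = 1 − 0.0510 ≈ 0.9490

0.95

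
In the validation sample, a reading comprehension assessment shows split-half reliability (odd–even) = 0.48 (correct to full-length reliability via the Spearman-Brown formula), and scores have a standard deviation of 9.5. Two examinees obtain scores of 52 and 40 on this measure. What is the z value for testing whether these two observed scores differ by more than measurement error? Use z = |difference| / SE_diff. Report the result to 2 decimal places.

1.51

r_full = 2·0.48 / (1 + 0.48) ≈ 0.6486
SEM = 9.5000 * √(1 − 0.6486) = 9.5000 * √0.3514 ≈ 9.5000 * 0.5927 ≈ 5.6311
SE_diff = √2 * SEM ≈ 7.9636
z = |52 − 40| / 7.9636 = 12 / 7.9636 ≈ 1.5069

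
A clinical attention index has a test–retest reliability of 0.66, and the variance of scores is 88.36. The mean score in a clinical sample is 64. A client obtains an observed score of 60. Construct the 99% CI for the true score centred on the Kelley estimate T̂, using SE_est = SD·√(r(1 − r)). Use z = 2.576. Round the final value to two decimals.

SD = √88.36 ≈ 9.4000
T̂ = r·X + (1 − r)·M = 0.6600×60 + 0.3400×64 = 39.6000 + 21.7600 ≈ 61.3600
SE_est = 9.4000·√[r(1 − r)] ≈ 4.4529
99% CI: 61.3600 ± 11.4706 ≈ (49.8894, 72.8306)

[49.89, 72.83]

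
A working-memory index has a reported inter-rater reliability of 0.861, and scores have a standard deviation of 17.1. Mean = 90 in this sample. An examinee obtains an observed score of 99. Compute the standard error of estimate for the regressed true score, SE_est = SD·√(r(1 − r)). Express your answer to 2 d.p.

SE_est = 17.100*√(0.861*0.139) ≈ 5.916

5.92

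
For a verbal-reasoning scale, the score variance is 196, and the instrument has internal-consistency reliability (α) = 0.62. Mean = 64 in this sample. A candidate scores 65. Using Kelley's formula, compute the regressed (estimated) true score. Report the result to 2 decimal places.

64.62

T̂ = r·X + (1 − r)·M = 0.620*65 + 0.380*64 = 40.300 + 24.320 ≈ 64.620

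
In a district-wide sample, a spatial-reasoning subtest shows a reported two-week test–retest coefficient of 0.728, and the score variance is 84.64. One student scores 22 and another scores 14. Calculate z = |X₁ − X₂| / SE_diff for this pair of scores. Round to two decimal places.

σ = 84.64^(1/2) = 9.20000
SEM = 9.20000*√(1 − 0.72800) ≈ 4.79813
SE_diff = SEM * √2 ≈ 4.79813 * 1.41421 ≈ 6.78558
z = |22 − 14| / 6.78558 = 8 / 6.78558 ≈ 1.17897

1.18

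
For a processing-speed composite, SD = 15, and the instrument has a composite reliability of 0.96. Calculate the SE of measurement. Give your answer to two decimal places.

SEM = 15.000*√(1 − 0.960) ≈ 3.000

3.00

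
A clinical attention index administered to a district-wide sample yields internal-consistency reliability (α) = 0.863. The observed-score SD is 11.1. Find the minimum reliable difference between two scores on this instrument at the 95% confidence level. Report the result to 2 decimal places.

SEM = 11.10000·√(1 − 0.86300) ≈ 4.10850
Standard error of the difference = 4.10850·√2 ≈ 5.81030
Smallest detectable difference = 1.96·5.81030 ≈ 11.38818

11.39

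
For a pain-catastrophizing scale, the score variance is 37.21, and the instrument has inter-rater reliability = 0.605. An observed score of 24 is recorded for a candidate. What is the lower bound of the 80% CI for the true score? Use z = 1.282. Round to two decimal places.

19.09

SD = √37.21 ≈ 6.1000
SEM = 6.1000·√(1 − 0.6050) ≈ 3.8338
1.282 · SEM ≈ 4.9149
Lower bound: 24 − 4.9149 = 19.0851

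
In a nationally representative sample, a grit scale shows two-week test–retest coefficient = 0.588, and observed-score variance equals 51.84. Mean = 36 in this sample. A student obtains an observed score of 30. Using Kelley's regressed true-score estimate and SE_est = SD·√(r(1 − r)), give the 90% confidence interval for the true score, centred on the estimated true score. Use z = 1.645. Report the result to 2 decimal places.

σ = 51.84^(1/2) = 7.200
T̂ = r·X + (1 − r)·M = 0.588*30 + 0.412*36 = 17.640 + 14.832 ≈ 32.472
SE_est = SD * √(r(1 − r)) = 7.200 * √0.242 ≈ 7.200 * 0.492 ≈ 3.544
90% CI: 32.472 ± 5.830 ≈ (26.642, 38.302)

[26.64, 38.30]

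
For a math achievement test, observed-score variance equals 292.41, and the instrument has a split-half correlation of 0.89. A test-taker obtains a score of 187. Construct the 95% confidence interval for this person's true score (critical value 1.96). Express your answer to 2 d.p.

[178.91, 195.09]

SD = √292.41 ≈ 17.100
r_full = 2·0.89 / (1 + 0.89) ≈ 0.942
The standard error of measurement is 17.100·√(1 − 0.942) ≈ 17.100·0.241 ≈ 4.125.
Margin = 1.96 · 4.125 ≈ 8.086
Interval: (178.914, 195.086)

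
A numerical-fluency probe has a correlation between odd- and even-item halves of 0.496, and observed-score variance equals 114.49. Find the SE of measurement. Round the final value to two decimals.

SD = √114.49 = 10.700
r_full = 2·0.496 / (1 + 0.496) ≈ 0.663
SEM = 10.700 · √(1 − 0.663) = 10.700 · √0.337 ≈ 10.700 · 0.580 ≈ 6.211

6.21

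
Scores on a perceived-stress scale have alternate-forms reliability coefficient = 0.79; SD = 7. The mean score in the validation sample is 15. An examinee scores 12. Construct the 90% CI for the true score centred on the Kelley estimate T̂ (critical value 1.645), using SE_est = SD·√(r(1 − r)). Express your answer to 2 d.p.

[7.94, 17.32]

Estimated true score = 0.7900*12 + (1 − 0.7900)*15 ≈ 12.6300
SE_est = 7.0000*√(0.7900*0.2100) ≈ 2.8512
CI = 12.6300 ± 1.645 * 2.8512 → [7.9398, 17.3202]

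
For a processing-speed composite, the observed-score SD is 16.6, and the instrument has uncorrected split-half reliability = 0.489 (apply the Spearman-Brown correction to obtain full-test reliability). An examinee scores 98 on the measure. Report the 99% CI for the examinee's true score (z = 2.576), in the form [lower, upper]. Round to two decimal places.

Spearman-Brown: r = 2(0.489) / (1 + 0.489) = 0.97800 / 1.48900 ≈ 0.65682
The standard error of measurement is 16.60000*√(1 − 0.65682) ≈ 16.60000*0.58582 ≈ 9.72459.
Half-width = 2.576*9.72459 ≈ 25.05054
CI = 98 ± 25.05054 → [72.94946, 123.05054]

[72.95, 123.05]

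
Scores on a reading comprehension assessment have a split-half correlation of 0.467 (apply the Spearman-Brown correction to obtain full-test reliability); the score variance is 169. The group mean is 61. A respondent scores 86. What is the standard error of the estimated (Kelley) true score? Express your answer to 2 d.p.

6.25

SD = √169 = 13.0000
Full-length reliability (Spearman-Brown) = 2(0.467)/(1+0.467) ≃ 0.6367
SE_est = SD * √(r(1 − r)) = 13.0000 * √0.2313 ≃ 13.0000 * 0.4810 ≃ 6.2525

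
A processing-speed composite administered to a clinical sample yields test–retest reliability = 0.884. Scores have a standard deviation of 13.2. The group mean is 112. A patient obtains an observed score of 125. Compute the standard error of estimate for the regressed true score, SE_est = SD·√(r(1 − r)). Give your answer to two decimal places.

4.23

SE_est = SD * √(r(1 − r)) = 13.200 * √0.103 ≈ 13.200 * 0.320 ≈ 4.227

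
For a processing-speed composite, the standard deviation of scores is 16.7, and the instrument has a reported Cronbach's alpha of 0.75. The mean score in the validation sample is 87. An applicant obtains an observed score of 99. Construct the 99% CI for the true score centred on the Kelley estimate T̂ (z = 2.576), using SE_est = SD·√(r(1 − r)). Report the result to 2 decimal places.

T̂ = 0.750(99) + 0.250(87) ≃ 96.000
SE_est = 16.700*√(0.750*0.250) ≃ 7.231
99% CI: 96.000 ± 18.628 ≃ (77.372, 114.628)

[77.37, 114.63]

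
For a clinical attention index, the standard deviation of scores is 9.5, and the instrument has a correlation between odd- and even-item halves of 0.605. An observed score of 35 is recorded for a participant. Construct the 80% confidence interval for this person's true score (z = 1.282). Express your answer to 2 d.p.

Spearman-Brown: r = 2(0.605) / (1 + 0.605) = 1.2100 / 1.6050 ≃ 0.7539
SEM = 9.5000 × √(1 − 0.7539) = 9.5000 × √0.2461 ≃ 9.5000 × 0.4961 ≃ 4.7129
1.282 × SEM ≃ 6.0419
CI = 35 ± 6.0419 → [28.9581, 41.0419]

[28.96, 41.04]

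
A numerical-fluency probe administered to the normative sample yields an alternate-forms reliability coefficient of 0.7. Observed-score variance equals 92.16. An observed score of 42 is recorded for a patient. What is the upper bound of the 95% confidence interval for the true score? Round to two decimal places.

SD = √92.16 ≈ 9.6000
The standard error of measurement is 9.6000*√(1 − 0.7000) ≈ 9.6000*0.5477 ≈ 5.2581.
1.96 * SEM ≈ 10.3059
Upper limit = 42 + 10.3059 ≈ 52.3059

52.31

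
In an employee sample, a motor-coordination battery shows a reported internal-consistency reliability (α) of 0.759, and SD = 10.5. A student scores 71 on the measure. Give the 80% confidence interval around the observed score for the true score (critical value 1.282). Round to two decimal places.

[64.39, 77.61]

SEM = 10.50000 · √(1 − 0.75900) = 10.50000 · √0.24100 ≃ 10.50000 · 0.49092 ≃ 5.15463
1.282 · SEM ≃ 6.60824
80% CI: 71 ± 6.60824 = [64.39176, 77.60824]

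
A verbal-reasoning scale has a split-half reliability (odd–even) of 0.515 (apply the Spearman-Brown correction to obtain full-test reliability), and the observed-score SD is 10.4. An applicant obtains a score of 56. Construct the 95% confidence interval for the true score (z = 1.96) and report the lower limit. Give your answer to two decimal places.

Full-length reliability (Spearman-Brown) = 2(0.515)/(1+0.515) ≃ 0.67987
SEM = 10.40000 × √(1 − 0.67987) = 10.40000 × √0.32013 ≃ 10.40000 × 0.56580 ≃ 5.88434
Margin = 1.96 × 5.88434 ≃ 11.53331
Lower limit = 56 − 11.53331 ≃ 44.46669

44.47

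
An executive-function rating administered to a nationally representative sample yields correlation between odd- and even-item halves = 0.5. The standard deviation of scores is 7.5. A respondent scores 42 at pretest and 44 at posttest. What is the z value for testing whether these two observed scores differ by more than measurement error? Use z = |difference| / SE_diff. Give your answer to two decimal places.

0.33

r_full = 2·0.5 / (1 + 0.5) ≃ 0.667
SEM = 7.500 × √(1 − 0.667) = 7.500 × √0.333 ≃ 7.500 × 0.577 ≃ 4.330
Standard error of the difference = 4.330·√2 ≃ 6.124
z = 2 / 6.124 ≃ 0.327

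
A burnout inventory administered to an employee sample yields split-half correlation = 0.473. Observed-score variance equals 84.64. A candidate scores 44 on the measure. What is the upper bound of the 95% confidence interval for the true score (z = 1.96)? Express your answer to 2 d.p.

σ = 84.64^(1/2) = 9.200
Spearman-Brown: r = 2(0.473) / (1 + 0.473) = 0.946 / 1.473 ≈ 0.642
SEM = 9.200 * √(1 − 0.642) = 9.200 * √0.358 ≈ 9.200 * 0.598 ≈ 5.503
1.96 * SEM ≈ 10.786
Upper bound: 44 + 10.786 = 54.786

54.79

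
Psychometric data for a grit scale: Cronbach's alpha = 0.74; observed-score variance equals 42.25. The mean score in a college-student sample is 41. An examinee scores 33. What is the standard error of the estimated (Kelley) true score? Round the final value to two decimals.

2.85

SD = √42.25 = 6.5000
SE_est = SD * √(r(1 − r)) = 6.5000 * √0.1924 ≃ 6.5000 * 0.4386 ≃ 2.8511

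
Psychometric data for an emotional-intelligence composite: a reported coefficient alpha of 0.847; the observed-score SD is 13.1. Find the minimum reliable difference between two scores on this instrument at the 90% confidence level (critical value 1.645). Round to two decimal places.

SEM = 13.10000·√(1 − 0.84700) ≃ 5.12409
SE_diff = SEM · √2 ≃ 5.12409 · 1.41421 ≃ 7.24656
Smallest detectable difference = 1.645·7.24656 ≃ 11.92059

11.92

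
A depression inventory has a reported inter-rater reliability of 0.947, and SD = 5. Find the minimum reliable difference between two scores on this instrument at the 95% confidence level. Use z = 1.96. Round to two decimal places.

3.19

The standard error of measurement is 5.00000×√(1 − 0.94700) ≈ 5.00000×0.23022 ≈ 1.15109.
SE_diff = √2 × SEM ≈ 1.62788
Smallest detectable difference = 1.96×1.62788 ≈ 3.19065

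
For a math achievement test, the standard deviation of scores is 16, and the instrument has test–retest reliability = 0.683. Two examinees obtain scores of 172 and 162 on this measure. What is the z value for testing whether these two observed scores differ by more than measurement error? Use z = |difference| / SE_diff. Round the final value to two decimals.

SEM = 16.00000 · √(1 − 0.68300) = 16.00000 · √0.31700 ≈ 16.00000 · 0.56303 ≈ 9.00844
SE_diff = √2 · SEM ≈ 12.73986
z = |172 − 162| / 12.73986 = 10 / 12.73986 ≈ 0.78494

0.78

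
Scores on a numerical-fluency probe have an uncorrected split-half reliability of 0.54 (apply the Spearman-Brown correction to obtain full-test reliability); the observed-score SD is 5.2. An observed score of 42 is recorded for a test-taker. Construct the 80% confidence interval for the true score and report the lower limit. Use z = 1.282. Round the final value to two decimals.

r_full = 2·0.54 / (1 + 0.54) ≈ 0.7013
SEM = 5.2000×√(1 − 0.7013) ≈ 2.8420
Margin = 1.282 × 2.8420 ≈ 3.6434
Lower bound: 42 − 3.6434 = 38.3566

38.36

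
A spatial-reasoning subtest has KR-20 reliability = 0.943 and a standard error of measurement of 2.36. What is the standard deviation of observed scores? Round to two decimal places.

σ = SEM·(1 − r)^(−1/2) ≈ 2.36·4.18854 ≈ 9.88495

9.88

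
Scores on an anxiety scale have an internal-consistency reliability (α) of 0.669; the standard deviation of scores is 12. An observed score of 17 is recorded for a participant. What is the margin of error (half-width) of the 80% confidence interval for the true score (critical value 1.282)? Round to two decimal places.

SEM = 12.0000×√(1 − 0.6690) ≈ 6.9039
Half-width = 1.282×6.9039 ≈ 8.8508

8.85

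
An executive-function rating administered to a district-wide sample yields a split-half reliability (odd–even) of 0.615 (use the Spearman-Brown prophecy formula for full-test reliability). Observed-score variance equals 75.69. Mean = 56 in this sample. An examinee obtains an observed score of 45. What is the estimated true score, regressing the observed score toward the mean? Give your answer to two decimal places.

Full-length reliability (Spearman-Brown) = 2(0.615)/(1+0.615) ≈ 0.7616
T̂ = r·X + (1 − r)·M = 0.7616·45 + 0.2384·56 ≈ 34.2724 + 13.3498 ≈ 47.6223

47.62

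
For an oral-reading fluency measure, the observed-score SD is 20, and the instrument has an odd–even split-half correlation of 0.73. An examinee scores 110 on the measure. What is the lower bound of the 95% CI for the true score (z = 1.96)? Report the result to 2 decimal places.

Spearman-Brown: r = 2(0.73) / (1 + 0.73) = 1.46000 / 1.73000 ≈ 0.84393
SEM = 20.00000 · √(1 − 0.84393) = 20.00000 · √0.15607 ≈ 20.00000 · 0.39506 ≈ 7.90112
Margin = 1.96 · 7.90112 ≈ 15.48620
Lower bound: 110 − 15.48620 = 94.51380

94.51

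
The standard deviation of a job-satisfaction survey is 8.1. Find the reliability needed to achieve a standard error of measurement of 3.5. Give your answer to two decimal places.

r = 1 − (3.500/8.1)² ≈ 1 − 0.187 ≈ 0.813

0.81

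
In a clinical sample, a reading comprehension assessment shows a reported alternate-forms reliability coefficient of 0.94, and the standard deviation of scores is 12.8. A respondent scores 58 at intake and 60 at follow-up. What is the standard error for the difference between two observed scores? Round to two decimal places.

4.43

SEM = 12.8000 × √(1 − 0.9400) = 12.8000 × √0.0600 ≈ 12.8000 × 0.2449 ≈ 3.1353
SE_diff = SEM × √2 ≈ 3.1353 × 1.4142 ≈ 4.4341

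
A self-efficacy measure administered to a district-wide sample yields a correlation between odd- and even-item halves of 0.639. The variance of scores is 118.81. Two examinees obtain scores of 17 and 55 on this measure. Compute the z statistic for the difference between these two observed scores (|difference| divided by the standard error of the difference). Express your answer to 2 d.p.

σ = 118.81^(1/2) = 10.90000
r_full = 2·0.639 / (1 + 0.639) ≈ 0.77974
SEM = 10.90000·√(1 − 0.77974) ≈ 5.11553
SE_diff = √2 · SEM ≈ 7.23445
z = |17 − 55| / 7.23445 = 38 / 7.23445 ≈ 5.25264

5.25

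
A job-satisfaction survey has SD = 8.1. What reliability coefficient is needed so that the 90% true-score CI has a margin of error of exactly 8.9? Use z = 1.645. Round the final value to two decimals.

SEM needed = half-width / z = 8.9/1.645 ≃ 5.4103
r = 1 − (SEM / SD)² = 1 − (5.4103 / 8.1)² ≃ 1 − 0.4461 ≃ 0.5539

0.55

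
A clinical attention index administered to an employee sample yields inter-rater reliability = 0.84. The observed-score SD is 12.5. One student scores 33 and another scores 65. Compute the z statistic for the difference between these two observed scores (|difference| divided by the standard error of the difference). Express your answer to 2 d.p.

SEM = 12.50000 × √(1 − 0.84000) = 12.50000 × √0.16000 ≈ 12.50000 × 0.40000 ≈ 5.00000
SE_diff = √2 × SEM ≈ 7.07107
z = |33 − 65| / 7.07107 = 32 / 7.07107 ≈ 4.52548

4.53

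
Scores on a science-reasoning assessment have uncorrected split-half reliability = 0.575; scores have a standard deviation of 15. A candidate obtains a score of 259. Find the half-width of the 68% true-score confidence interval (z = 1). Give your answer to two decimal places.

7.79

Full-length reliability (Spearman-Brown) = 2(0.575)/(1+0.575) ≈ 0.73016
SEM = 15.00000×√(1 − 0.73016) ≈ 7.79194
1 × SEM ≈ 7.79194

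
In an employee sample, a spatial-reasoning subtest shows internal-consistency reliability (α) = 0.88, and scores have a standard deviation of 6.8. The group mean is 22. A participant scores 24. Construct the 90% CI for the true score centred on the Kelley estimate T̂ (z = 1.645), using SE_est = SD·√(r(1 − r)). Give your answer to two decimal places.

[20.12, 27.40]

T̂ = r·X + (1 − r)·M = 0.88000*24 + 0.12000*22 = 21.12000 + 2.64000 ≈ 23.76000
SE_est = 6.80000·√[r(1 − r)] ≈ 2.20974
90% CI: 23.76000 ± 3.63502 ≈ (20.12498, 27.39502)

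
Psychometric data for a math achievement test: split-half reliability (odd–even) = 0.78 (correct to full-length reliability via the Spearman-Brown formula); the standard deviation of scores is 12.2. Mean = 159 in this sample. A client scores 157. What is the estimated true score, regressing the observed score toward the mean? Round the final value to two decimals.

r_full = 2·0.78 / (1 + 0.78) ≈ 0.876
T̂ = 0.876(157) + 0.124(159) ≈ 157.247

157.25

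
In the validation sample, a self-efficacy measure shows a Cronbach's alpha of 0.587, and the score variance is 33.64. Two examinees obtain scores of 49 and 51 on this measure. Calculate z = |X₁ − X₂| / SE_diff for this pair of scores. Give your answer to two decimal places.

0.38

SD = √33.64 = 5.8000
The standard error of measurement is 5.8000·√(1 − 0.5870) ≃ 5.8000·0.6427 ≃ 3.7274.
Standard error of the difference = 3.7274·√2 ≃ 5.2713
z = 2 / 5.2713 ≃ 0.3794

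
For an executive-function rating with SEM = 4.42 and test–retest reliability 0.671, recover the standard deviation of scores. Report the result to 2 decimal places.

7.71

SD = SEM / √(1 − r) = 4.42 / √0.3290 ≈ 4.42 / 0.5736 ≈ 7.7059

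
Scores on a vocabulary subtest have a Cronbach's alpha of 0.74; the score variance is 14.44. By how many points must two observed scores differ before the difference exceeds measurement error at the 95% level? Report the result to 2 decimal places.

SD = √14.44 ≈ 3.8000
SEM = 3.8000*√(1 − 0.7400) ≈ 1.9376
Standard error of the difference = 1.9376·√2 ≈ 2.7402
Minimum reliable difference = 1.96 * SE_diff ≈ 1.96 * 2.7402 ≈ 5.3708

5.37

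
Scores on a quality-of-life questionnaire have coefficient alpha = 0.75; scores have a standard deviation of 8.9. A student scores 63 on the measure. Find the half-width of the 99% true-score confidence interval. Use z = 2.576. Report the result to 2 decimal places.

SEM = 8.900×√(1 − 0.750) ≈ 4.450
Half-width = 2.576×4.450 ≈ 11.463

11.46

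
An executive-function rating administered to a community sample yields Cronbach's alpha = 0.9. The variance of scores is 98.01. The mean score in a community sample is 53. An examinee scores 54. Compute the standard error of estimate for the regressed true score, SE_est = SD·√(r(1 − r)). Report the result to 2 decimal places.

2.97

σ = 98.01^(1/2) = 9.90000
SE_est = SD · √(r(1 − r)) = 9.90000 · √0.09000 ≈ 9.90000 · 0.30000 ≈ 2.97000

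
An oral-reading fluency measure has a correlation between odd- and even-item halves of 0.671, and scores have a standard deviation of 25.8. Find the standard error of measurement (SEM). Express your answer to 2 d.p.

r_full = 2·0.671 / (1 + 0.671) ≈ 0.803
SEM = 25.800 * √(1 − 0.803) = 25.800 * √0.197 ≈ 25.800 * 0.444 ≈ 11.448

11.45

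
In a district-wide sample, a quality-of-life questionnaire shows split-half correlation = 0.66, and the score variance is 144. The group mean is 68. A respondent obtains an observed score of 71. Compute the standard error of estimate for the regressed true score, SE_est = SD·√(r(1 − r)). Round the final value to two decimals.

4.84

SD = √144 = 12.0000
Full-length reliability (Spearman-Brown) = 2(0.66)/(1+0.66) ≈ 0.7952
SE_est = SD · √(r(1 − r)) = 12.0000 · √0.1629 ≈ 12.0000 · 0.4036 ≈ 4.8428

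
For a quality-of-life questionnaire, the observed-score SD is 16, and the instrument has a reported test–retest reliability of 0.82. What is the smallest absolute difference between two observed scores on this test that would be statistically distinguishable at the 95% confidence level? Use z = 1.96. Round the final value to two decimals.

18.82

SEM = 16.0000 × √(1 − 0.8200) = 16.0000 × √0.1800 ≈ 16.0000 × 0.4243 ≈ 6.7882
Standard error of the difference = 6.7882·√2 ≈ 9.6000
Minimum reliable difference = 1.96 × SE_diff ≈ 1.96 × 9.6000 ≈ 18.8160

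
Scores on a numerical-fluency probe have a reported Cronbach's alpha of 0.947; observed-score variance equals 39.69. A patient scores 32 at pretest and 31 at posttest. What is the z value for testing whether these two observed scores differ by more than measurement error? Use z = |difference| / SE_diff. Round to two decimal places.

0.49

SD = √39.69 = 6.300
SEM = 6.300 × √(1 − 0.947) = 6.300 × √0.053 ≈ 6.300 × 0.230 ≈ 1.450
SE_diff = √2 × SEM ≈ 2.051
z = 1 / 2.051 ≈ 0.488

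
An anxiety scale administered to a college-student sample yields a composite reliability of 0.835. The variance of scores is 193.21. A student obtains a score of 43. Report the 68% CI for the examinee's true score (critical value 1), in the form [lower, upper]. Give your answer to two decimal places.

SD = √193.21 = 13.900
SEM = 13.900×√(1 − 0.835) ≈ 5.646
Half-width = 1×5.646 ≈ 5.646
Interval: (37.354, 48.646)

[37.35, 48.65]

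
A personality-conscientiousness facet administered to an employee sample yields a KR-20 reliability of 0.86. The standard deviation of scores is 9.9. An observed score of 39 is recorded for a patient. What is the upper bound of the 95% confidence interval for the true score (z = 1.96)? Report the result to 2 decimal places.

SEM = 9.900*√(1 − 0.860) ≃ 3.704
1.96 * SEM ≃ 7.260
Upper limit = 39 + 7.260 ≃ 46.260

46.26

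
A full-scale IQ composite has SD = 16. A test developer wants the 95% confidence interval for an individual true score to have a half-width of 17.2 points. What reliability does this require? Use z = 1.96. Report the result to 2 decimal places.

0.70

SEM needed = half-width / z = 17.2/1.96 ≈ 8.776
Required reliability = 1 − (SEM/SD)² = 1 − 0.301 ≈ 0.699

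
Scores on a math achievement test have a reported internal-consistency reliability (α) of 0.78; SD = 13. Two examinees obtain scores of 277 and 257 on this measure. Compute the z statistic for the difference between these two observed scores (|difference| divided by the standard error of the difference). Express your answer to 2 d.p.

2.32

SEM = 13.000 · √(1 − 0.780) = 13.000 · √0.220 ≈ 13.000 · 0.469 ≈ 6.098
SE_diff = SEM · √2 ≈ 6.098 · 1.414 ≈ 8.623
z = 20 / 8.623 ≈ 2.319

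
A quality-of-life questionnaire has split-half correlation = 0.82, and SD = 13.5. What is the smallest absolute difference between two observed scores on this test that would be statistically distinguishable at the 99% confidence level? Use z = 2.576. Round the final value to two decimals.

r_full = 2·0.82 / (1 + 0.82) ≈ 0.901
SEM = 13.500 * √(1 − 0.901) = 13.500 * √0.099 ≈ 13.500 * 0.314 ≈ 4.246
SE_diff = √2 * SEM ≈ 6.004
Smallest detectable difference = 2.576*6.004 ≈ 15.467

15.47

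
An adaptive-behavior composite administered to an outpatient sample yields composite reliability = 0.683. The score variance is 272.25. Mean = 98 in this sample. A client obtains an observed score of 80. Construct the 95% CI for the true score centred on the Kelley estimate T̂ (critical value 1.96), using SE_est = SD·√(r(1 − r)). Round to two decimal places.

σ = 272.25^(1/2) = 16.5000
Estimated true score = 0.6830·80 + (1 − 0.6830)·98 ≈ 85.7060
SE_est = SD · √(r(1 − r)) = 16.5000 · √0.2165 ≈ 16.5000 · 0.4653 ≈ 7.6776
CI = 85.7060 ± 1.96 · 7.6776 → [70.6580, 100.7540]

[70.66, 100.75]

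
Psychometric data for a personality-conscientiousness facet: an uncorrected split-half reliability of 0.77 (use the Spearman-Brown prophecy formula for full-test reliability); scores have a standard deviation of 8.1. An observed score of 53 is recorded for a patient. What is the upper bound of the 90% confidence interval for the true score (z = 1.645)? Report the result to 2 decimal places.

Spearman-Brown: r = 2(0.77) / (1 + 0.77) = 1.540 / 1.770 ≈ 0.870
SEM = 8.100 * √(1 − 0.870) = 8.100 * √0.130 ≈ 8.100 * 0.360 ≈ 2.920
Half-width = 1.645*2.920 ≈ 4.803
Upper limit = 53 + 4.803 ≈ 57.803

57.80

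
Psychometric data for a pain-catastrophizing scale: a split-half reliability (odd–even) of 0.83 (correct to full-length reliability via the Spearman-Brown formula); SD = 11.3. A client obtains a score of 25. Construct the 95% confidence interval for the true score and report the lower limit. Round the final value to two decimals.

r_full = 2·0.83 / (1 + 0.83) ≈ 0.9071
The standard error of measurement is 11.3000*√(1 − 0.9071) ≈ 11.3000*0.3048 ≈ 3.4441.
Half-width = 1.96*3.4441 ≈ 6.7505
Lower bound: 25 − 6.7505 = 18.2495

18.25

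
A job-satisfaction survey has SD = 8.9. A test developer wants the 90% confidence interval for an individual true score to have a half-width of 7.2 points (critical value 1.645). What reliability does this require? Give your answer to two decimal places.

0.76

Required SEM = 7.2 / 1.645 ≃ 4.377
r = 1 − (4.377/8.9)² ≃ 1 − 0.242 ≃ 0.758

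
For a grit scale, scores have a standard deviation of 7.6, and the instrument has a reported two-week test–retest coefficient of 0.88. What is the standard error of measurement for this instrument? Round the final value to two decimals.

SEM = 7.600 · √(1 − 0.880) = 7.600 · √0.120 ≈ 7.600 · 0.346 ≈ 2.633

2.63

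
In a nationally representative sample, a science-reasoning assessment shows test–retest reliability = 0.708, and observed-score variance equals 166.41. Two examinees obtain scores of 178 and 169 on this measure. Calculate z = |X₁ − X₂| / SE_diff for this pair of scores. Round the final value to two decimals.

0.91

SD = √166.41 ≈ 12.900
The standard error of measurement is 12.900·√(1 − 0.708) ≈ 12.900·0.540 ≈ 6.971.
Standard error of the difference = 6.971·√2 ≈ 9.858
z = 9 / 9.858 ≈ 0.913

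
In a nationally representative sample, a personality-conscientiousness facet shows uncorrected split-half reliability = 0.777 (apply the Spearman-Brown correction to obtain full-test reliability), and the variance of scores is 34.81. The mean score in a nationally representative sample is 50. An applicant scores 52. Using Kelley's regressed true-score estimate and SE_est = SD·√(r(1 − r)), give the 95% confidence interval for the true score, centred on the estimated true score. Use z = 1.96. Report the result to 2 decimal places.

SD = √34.81 = 5.900
r_full = 2·0.777 / (1 + 0.777) ≃ 0.875
T̂ = r·X + (1 − r)·M = 0.875×52 + 0.125×50 ≃ 45.474 + 6.275 ≃ 51.749
SE_est = SD × √(r(1 − r)) = 5.900 × √0.110 ≃ 5.900 × 0.331 ≃ 1.955
95% CI: 51.749 ± 3.831 ≃ (47.918, 55.580)

[47.92, 55.58]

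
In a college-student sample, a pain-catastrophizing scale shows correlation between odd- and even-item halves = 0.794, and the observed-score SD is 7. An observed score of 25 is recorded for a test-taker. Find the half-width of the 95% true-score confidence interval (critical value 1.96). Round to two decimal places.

r_full = 2·0.794 / (1 + 0.794) ≈ 0.88517
SEM = 7.00000 × √(1 − 0.88517) = 7.00000 × √0.11483 ≈ 7.00000 × 0.33886 ≈ 2.37203
1.96 × SEM ≈ 4.64918

4.65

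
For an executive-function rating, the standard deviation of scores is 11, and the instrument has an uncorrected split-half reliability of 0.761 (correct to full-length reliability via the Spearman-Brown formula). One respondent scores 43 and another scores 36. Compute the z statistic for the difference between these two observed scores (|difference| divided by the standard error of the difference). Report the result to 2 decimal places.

Spearman-Brown: r = 2(0.761) / (1 + 0.761) = 1.52200 / 1.76100 ≃ 0.86428
The standard error of measurement is 11.00000×√(1 − 0.86428) ≃ 11.00000×0.36840 ≃ 4.05240.
SE_diff = SEM × √2 ≃ 4.05240 × 1.41421 ≃ 5.73095
z = 7 / 5.73095 ≃ 1.22144

1.22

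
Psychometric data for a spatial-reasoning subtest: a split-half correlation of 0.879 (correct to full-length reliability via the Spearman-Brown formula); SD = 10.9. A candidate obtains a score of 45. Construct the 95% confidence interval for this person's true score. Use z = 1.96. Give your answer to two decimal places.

r_full = 2·0.879 / (1 + 0.879) ≈ 0.93560
The standard error of measurement is 10.90000·√(1 − 0.93560) ≈ 10.90000·0.25376 ≈ 2.76602.
Half-width = 1.96·2.76602 ≈ 5.42141
CI = 45 ± 5.42141 → [39.57859, 50.42141]

[39.58, 50.42]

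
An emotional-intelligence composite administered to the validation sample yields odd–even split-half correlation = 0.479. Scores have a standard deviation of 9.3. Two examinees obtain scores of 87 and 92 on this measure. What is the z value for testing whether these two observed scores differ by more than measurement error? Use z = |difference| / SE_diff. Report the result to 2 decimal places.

0.64

Spearman-Brown: r = 2(0.479) / (1 + 0.479) = 0.9580 / 1.4790 ≈ 0.6477
SEM = 9.3000*√(1 − 0.6477) ≈ 5.5197
SE_diff = √2 * SEM ≈ 7.8061
z = |87 − 92| / 7.8061 = 5 / 7.8061 ≈ 0.6405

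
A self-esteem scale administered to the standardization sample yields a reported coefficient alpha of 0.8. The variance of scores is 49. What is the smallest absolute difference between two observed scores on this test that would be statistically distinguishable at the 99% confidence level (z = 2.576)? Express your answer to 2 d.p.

11.40

σ = 49^(1/2) = 7.000
The standard error of measurement is 7.000×√(1 − 0.800) ≈ 7.000×0.447 ≈ 3.130.
Standard error of the difference = 3.130·√2 ≈ 4.427
Minimum reliable difference = 2.576 × SE_diff ≈ 2.576 × 4.427 ≈ 11.404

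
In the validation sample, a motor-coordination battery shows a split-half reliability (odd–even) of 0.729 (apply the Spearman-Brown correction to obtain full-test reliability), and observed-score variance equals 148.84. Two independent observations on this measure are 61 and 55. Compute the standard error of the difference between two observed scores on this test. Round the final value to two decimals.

σ = 148.84^(1/2) = 12.2000
r_full = 2·0.729 / (1 + 0.729) ≃ 0.8433
SEM = 12.2000 * √(1 − 0.8433) = 12.2000 * √0.1567 ≃ 12.2000 * 0.3959 ≃ 4.8300
SE_diff = SEM * √2 ≃ 4.8300 * 1.4142 ≃ 6.8306

6.83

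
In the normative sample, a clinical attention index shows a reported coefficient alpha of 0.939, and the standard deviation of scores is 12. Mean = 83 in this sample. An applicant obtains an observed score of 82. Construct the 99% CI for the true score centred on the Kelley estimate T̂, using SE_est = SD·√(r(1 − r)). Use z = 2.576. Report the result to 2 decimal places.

T̂ = 0.9390(82) + 0.0610(83) ≈ 82.0610
SE_est = 12.0000×√(0.9390×0.0610) ≈ 2.8720
CI = 82.0610 ± 2.576 × 2.8720 → [74.6628, 89.4592]

[74.66, 89.46]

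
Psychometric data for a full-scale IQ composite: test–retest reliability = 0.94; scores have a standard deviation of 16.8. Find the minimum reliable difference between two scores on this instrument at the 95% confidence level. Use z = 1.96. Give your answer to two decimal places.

11.41

SEM = 16.8000 * √(1 − 0.9400) = 16.8000 * √0.0600 ≃ 16.8000 * 0.2449 ≃ 4.1151
SE_diff = SEM * √2 ≃ 4.1151 * 1.4142 ≃ 5.8197
Smallest detectable difference = 1.96*5.8197 ≃ 11.4066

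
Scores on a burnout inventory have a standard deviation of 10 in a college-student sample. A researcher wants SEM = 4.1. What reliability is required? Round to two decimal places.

0.83

r = 1 − (4.10000/10)² ≈ 1 − 0.16810 ≈ 0.83190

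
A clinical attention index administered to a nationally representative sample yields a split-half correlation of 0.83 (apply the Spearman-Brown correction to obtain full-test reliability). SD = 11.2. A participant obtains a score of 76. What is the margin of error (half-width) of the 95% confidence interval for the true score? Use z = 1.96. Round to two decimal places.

6.69

Full-length reliability (Spearman-Brown) = 2(0.83)/(1+0.83) ≈ 0.907
SEM = 11.200 * √(1 − 0.907) = 11.200 * √0.093 ≈ 11.200 * 0.305 ≈ 3.414
Margin = 1.96 * 3.414 ≈ 6.691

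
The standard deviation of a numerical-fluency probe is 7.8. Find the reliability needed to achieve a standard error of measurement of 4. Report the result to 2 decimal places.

r = 1 − (SEM / SD)² = 1 − (4.00000 / 7.8)² ≈ 1 − 0.26298 ≈ 0.73702

0.74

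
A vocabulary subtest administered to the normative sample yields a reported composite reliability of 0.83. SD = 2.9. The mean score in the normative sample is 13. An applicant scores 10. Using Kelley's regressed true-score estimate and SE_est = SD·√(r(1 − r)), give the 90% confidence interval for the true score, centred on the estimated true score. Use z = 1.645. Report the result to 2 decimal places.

Estimated true score = 0.8300·10 + (1 − 0.8300)·13 ≃ 10.5100
SE_est = 2.9000·√[r(1 − r)] ≃ 1.0893
CI = 10.5100 ± 1.645 · 1.0893 → [8.7180, 12.3020]

[8.72, 12.30]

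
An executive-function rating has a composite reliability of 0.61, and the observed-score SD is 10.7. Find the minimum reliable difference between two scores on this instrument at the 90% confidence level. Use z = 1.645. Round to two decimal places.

15.55

The standard error of measurement is 10.7000*√(1 − 0.6100) ≈ 10.7000*0.6245 ≈ 6.6821.
Standard error of the difference = 6.6821·√2 ≈ 9.4500
Minimum reliable difference = 1.645 * SE_diff ≈ 1.645 * 9.4500 ≈ 15.5452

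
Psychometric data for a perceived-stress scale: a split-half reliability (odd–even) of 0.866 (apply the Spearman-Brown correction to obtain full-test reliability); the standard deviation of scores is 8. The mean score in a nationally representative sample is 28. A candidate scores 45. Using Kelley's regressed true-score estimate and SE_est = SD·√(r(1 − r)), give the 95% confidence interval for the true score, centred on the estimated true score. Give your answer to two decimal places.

Spearman-Brown: r = 2(0.866) / (1 + 0.866) = 1.7320 / 1.8660 ≈ 0.9282
Estimated true score = 0.9282×45 + (1 − 0.9282)×28 ≈ 43.7792
SE_est = 8.0000·√[r(1 − r)] ≈ 2.0654
95% CI: 43.7792 ± 4.0482 ≈ (39.7310, 47.8274)

[39.73, 47.83]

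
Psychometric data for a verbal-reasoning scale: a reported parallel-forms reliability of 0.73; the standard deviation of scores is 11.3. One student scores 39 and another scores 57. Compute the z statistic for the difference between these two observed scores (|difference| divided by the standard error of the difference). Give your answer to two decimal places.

2.17

SEM = 11.3000 * √(1 − 0.7300) = 11.3000 * √0.2700 ≃ 11.3000 * 0.5196 ≃ 5.8717
Standard error of the difference = 5.8717·√2 ≃ 8.3038
z = 18 / 8.3038 ≃ 2.1677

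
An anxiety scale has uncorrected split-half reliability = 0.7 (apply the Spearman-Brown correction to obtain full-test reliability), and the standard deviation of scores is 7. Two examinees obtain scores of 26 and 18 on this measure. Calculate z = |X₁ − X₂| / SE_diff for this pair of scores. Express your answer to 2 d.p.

1.92

r_full = 2·0.7 / (1 + 0.7) ≃ 0.824
The standard error of measurement is 7.000·√(1 − 0.824) ≃ 7.000·0.420 ≃ 2.941.
Standard error of the difference = 2.941·√2 ≃ 4.159
z = 8 / 4.159 ≃ 1.924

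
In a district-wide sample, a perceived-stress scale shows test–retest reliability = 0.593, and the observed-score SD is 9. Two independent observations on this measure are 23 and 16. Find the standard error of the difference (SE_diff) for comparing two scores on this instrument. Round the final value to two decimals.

SEM = 9.00000×√(1 − 0.59300) ≈ 5.74169
SE_diff = SEM × √2 ≈ 5.74169 × 1.41421 ≈ 8.11998

8.12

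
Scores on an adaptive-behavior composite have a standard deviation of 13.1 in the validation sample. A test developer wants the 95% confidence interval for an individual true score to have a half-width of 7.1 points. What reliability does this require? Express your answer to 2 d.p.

0.92

Required SEM = 7.1 / 1.96 ≈ 3.6224
Required reliability = 1 − (SEM/SD)² = 1 − 0.0765 ≈ 0.9235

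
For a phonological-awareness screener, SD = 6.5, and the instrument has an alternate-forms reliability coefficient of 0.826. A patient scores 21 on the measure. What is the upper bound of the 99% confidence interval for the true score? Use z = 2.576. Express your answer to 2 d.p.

The standard error of measurement is 6.500×√(1 − 0.826) ≈ 6.500×0.417 ≈ 2.711.
Margin = 2.576 × 2.711 ≈ 6.984
Upper bound: 21 + 6.984 = 27.984

27.98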